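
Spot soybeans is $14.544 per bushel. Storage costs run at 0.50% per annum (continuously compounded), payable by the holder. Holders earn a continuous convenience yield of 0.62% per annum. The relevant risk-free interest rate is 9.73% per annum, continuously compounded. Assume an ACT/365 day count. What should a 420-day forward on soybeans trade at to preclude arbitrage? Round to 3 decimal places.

Net carry = r + u − y = 0.0973 + 0.0050 − 0.0062 = 0.0961
F = S·e^((r+u−y)T) = 14.544 · e^(0.0961 × 420/365) = 14.544 · e^0.110581
= 14.544 × 1.116927 = $16.245 per bushel

$16.245 per bushel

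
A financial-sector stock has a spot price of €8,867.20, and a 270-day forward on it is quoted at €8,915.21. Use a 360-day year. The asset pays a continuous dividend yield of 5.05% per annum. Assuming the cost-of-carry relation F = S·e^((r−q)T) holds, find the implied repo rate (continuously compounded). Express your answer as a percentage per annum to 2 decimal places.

5.77%

From F = S·e^((r−q)T): (r − q) = ln(F/S)/T
ln(8915.21/8867.20) = ln(1.005414) = 0.005399
(r − q) = 0.005399 / (270/360) = 0.007199
r = ln(F/S)/T + q = 0.007199 + 0.0505 = 0.057699
r = 5.77%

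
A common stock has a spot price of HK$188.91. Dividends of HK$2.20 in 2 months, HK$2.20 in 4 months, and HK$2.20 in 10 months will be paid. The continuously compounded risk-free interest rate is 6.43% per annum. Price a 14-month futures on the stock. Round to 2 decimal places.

PV(dividends) I = 2.20·e^(−0.0643·2/12) + 2.20·e^(−0.0643·4/12) + 2.20·e^(−0.0643·10/12)
I = 2.1765 + 2.1533 + 2.0852 = 6.4150
F = (S − I)·e^(rT) = (188.91 − 6.4150) · e^(0.0643·14/12)
= 182.4950 · e^0.075017 = 182.4950 × 1.077902 = HK$196.71

HK$196.71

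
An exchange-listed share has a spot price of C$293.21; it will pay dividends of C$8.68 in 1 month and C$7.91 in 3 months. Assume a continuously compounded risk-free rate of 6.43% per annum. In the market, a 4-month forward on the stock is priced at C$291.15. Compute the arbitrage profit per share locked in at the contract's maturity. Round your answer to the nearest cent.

PV(dividends) I = 8.68·e^(−0.0643·1/12) + 7.91·e^(−0.0643·3/12) = 16.4175
Fair forward F* = (S − I)·e^(rT) = (293.21 − 16.4175)·e^0.021433 = 276.7925 × 1.021664 = 282.7889
Market C$291.15 > fair 282.7889: forward overpriced → cash-and-carry (borrow at r, buy the stock and collect the dividends, short the forward).
Profit at T = |F_mkt − F*| = |291.15 − 282.7889| = C$8.36 per share

C$8.36 per share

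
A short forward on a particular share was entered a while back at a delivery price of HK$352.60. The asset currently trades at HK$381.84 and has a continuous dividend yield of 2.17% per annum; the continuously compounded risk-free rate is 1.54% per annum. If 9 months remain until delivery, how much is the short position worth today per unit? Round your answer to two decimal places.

Current fair forward for the remaining 9 months: F = S·e^((r − q)·T), (r − q) = 0.0154 − 0.0217 = -0.0063
F = 381.84 · e^(-0.0063 × 9/12) = 381.84 × 0.995286 = 380.0400
Value of long forward = (F − K)·e^(−rT) = (380.0400 − 352.60) · e^(−0.0154·9/12)
= 27.4400 × 0.988516 = 27.12
Short position value = −(long value) = -HK$27.12

-HK$27.12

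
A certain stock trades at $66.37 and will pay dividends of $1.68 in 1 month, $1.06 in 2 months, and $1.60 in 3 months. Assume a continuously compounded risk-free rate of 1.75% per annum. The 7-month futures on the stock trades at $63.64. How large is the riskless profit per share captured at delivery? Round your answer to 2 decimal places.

$0.96 per share

PV(dividends) I = 1.68·e^(−0.0175·1/12) + 1.06·e^(−0.0175·2/12) + 1.60·e^(−0.0175·3/12) = 4.3275
Fair futures F* = (S − I)·e^(rT) = (66.37 − 4.3275)·e^0.010208 = 62.0425 × 1.010260 = 62.6791
Market $63.64 > fair 62.6791: forward overpriced → cash-and-carry (borrow at r, buy the stock and collect the dividends, short the forward).
Profit at T = |F_mkt − F*| = |63.64 − 62.6791| = $0.96 per share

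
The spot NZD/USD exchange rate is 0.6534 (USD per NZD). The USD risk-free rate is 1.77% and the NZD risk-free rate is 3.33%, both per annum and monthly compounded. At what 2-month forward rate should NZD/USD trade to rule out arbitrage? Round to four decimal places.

0.6517

By covered interest parity, F = S · (1+r_USD/12)^(12T) / (1+r_NZD/12)^(12T)
= 0.6534 × 1.002952 / 1.005558 = 0.6534 × 0.997408
F = 0.6517 USD per NZD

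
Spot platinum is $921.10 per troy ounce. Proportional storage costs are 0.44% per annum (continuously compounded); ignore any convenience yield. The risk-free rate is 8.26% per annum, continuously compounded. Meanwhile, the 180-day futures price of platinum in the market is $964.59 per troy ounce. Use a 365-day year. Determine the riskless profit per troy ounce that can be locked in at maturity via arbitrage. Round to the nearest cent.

$3.11 per troy ounce

Fair futures: F* = S·e^(carry·T), with carry = (r + u) = 0.0826 + 0.0044 = 0.0870
F* = 921.10 · e^(0.0870 × 180/365) = 921.10 · e^0.042904 = 921.10 × 1.043838 = $961.4792
Market $964.59 > fair $961.4792: forward overpriced → cash-and-carry (buy spot, short the forward).
At maturity, profit = |F_mkt − F*| = |964.59 − 961.4792| = $3.11 per troy ounce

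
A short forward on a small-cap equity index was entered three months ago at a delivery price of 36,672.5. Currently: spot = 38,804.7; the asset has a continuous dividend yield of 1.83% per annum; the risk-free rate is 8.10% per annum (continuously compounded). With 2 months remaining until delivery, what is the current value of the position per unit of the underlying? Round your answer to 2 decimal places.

-2505.78

Current fair forward for the remaining 2 months: F = S·e^((r − q)·T), (r − q) = 0.0810 − 0.0183 = 0.0627
F = 38804.7 · e^(0.0627 × 2/12) = 38804.7 × 1.01050479 = 39212.3352
Value of long forward = (F − K)·e^(−rT) = (39212.3352 − 36672.5) · e^(−0.0810·2/12)
= 2539.8352 × 0.98659072 = 2505.78
Short position value = −(long value) = -2505.78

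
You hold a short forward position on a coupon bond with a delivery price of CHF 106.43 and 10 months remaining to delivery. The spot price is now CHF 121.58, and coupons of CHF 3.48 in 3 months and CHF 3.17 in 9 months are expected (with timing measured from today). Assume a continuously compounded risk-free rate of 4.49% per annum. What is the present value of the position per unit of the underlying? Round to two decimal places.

PV(remaining coupons) I = 3.48·e^(−0.0449·3/12) + 3.17·e^(−0.0449·9/12) = 6.5062
Current forward F = (S − I)·e^(rT) = (121.58 − 6.5062)·e^(0.0449·10/12) = 115.0738 × 1.038125 = 119.4610
Value (long) = (F − K)·e^(−rT) = (119.4610 − 106.43) × 0.963275 = 12.5524
Short position value = −(long value) = -CHF 12.55

-CHF 12.55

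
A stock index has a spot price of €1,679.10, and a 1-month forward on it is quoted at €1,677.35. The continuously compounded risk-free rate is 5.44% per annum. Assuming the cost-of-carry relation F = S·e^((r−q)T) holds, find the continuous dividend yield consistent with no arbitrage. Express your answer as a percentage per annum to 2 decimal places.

From F = S·e^((r−q)T): (r − q) = ln(F/S)/T
ln(1677.35/1679.10) = ln(0.998958) = -0.001043
(r − q) = -0.001043 / (1/12) = -0.012516
q = r − ln(F/S)/T = 0.0544 + 0.012516 = 0.066916
q = 6.69%

6.69%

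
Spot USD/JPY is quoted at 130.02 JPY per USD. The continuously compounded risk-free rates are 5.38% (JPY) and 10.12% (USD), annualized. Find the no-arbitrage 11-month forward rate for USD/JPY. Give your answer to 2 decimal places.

F = S·e^((r_JPY − r_USD)T) = 130.02 · e^((0.0538 − 0.1012) × 11/12)
= 130.02 · e^-0.043450 = 130.02 × 0.957480
F = 124.49 JPY per USD

124.49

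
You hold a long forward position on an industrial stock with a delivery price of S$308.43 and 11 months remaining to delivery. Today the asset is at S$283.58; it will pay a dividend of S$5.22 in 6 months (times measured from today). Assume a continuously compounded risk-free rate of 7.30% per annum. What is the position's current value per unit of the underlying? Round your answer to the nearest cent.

PV(remaining dividends) I = 5.22·e^(−0.0730·6/12) = 5.0329
Current forward F = (S − I)·e^(rT) = (283.58 − 5.0329)·e^(0.0730·11/12) = 278.5471 × 1.069206 = 297.8242
Value (long) = (F − K)·e^(−rT) = (297.8242 − 308.43) × 0.935273 = -9.9193
Value = -S$9.92

-S$9.92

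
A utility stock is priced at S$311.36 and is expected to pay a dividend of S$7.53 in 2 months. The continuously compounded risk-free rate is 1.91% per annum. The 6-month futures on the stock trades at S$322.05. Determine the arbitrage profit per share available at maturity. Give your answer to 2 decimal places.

S$15.28 per share

PV(dividends) I = 7.53·e^(−0.0191·2/12) = 7.5061
Fair futures F* = (S − I)·e^(rT) = (311.36 − 7.5061)·e^0.009550 = 303.8539 × 1.009596 = 306.7697
Market S$322.05 > fair 306.7697: forward overpriced → cash-and-carry (borrow at r, buy the stock and collect the dividends, short the forward).
Profit at T = |F_mkt − F*| = |322.05 − 306.7697| = S$15.28 per share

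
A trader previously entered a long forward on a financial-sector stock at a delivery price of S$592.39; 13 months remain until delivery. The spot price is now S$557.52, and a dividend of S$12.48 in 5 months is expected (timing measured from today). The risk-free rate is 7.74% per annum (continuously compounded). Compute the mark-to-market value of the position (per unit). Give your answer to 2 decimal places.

S$0.69

PV(remaining dividends) I = 12.48·e^(−0.0774·5/12) = 12.0839
Current forward F = (S − I)·e^(rT) = (557.52 − 12.0839)·e^(0.0774·13/12) = 545.4361 × 1.087466 = 593.1432
Value (long) = (F − K)·e^(−rT) = (593.1432 − 592.39) × 0.919569 = 0.6926
Value = S$0.69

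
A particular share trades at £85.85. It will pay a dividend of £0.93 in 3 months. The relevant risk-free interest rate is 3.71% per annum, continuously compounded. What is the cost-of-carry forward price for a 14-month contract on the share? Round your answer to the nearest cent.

PV(dividends) I = 0.93·e^(−0.0371·3/12)
I = 0.9214
F = (S − I)·e^(rT) = (85.85 − 0.9214) · e^(0.0371·14/12)
= 84.9286 · e^0.043283 = 84.9286 × 1.044233 = £88.69

£88.69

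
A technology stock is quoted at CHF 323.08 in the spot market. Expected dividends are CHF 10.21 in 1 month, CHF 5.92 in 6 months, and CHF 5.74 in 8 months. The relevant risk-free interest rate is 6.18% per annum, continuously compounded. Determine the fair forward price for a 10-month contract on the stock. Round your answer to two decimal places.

PV(dividends) I = 10.21·e^(−0.0618·1/12) + 5.92·e^(−0.0618·6/12) + 5.74·e^(−0.0618·8/12)
I = 10.1576 + 5.7399 + 5.5083 = 21.4058
F = (S − I)·e^(rT) = (323.08 − 21.4058) · e^(0.0618·10/12)
= 301.6742 · e^0.051500 = 301.6742 × 1.052849 = CHF 317.62

CHF 317.62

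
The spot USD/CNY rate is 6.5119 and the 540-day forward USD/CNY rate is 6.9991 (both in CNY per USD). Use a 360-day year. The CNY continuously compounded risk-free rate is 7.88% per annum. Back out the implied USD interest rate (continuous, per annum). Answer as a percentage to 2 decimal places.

3.07%

F = S·e^((r_CNY − r_USD)T) ⇒ r_USD = r_CNY − ln(F/S)/T
ln(6.9991/6.5119) = 0.072150; /(540/360) = 0.048100
r_USD = 0.0788 − 0.048100 = 0.030700
r_USD = 3.07%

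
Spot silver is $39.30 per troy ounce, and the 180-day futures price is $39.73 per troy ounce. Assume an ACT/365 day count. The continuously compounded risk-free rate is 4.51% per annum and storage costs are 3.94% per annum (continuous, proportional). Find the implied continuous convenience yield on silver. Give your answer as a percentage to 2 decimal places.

6.24%

F = S·e^((r+u−y)T) ⇒ (r+u−y) = ln(F/S)/T
ln(39.73/39.30) = 0.010882; /T ⇒ 0.022066
y = r + u − ln(F/S)/T = 0.0451 + 0.0394 − 0.022066 = 0.062434
y = 6.24%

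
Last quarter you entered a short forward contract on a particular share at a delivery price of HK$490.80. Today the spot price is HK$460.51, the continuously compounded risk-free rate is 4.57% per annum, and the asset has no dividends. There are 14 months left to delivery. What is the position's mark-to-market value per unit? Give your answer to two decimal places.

HK$4.81

Current fair forward for the remaining 14 months: F = S·e^(r·T), r = 0.0457
F = 460.51 · e^(0.0457 × 14/12) = 460.51 × 1.054764 = 485.7294
Value of long forward = (F − K)·e^(−rT) = (485.7294 − 490.80) · e^(−0.0457·14/12)
= -5.0706 × 0.948080 = -4.81
Short position value = −(long value) = HK$4.81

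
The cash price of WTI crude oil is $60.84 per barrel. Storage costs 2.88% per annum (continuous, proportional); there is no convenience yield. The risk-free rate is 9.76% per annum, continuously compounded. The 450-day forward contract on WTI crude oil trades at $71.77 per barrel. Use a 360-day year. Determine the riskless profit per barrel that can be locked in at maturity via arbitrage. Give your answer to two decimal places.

Fair forward: F* = S·e^(carry·T), with carry = (r + u) = 0.0976 + 0.0288 = 0.1264
F* = 60.84 · e^(0.1264 × 450/360) = 60.84 · e^0.158000 = 60.84 × 1.171166 = $71.2537
Market $71.77 > fair $71.2537: forward overpriced → cash-and-carry (buy spot, short the forward).
At maturity, profit = |F_mkt − F*| = |71.77 − 71.2537| = $0.52 per barrel

$0.52 per barrel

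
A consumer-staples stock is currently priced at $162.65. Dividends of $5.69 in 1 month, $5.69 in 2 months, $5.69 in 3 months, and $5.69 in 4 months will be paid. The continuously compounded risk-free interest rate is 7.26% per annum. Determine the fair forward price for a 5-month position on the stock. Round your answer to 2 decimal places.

$144.54

PV(dividends) I = 5.69·e^(−0.0726·1/12) + 5.69·e^(−0.0726·2/12) + 5.69·e^(−0.0726·3/12) + 5.69·e^(−0.0726·4/12)
I = 5.6557 + 5.6216 + 5.5877 + 5.5540 = 22.4190
F = (S − I)·e^(rT) = (162.65 − 22.4190) · e^(0.0726·5/12)
= 140.2310 · e^0.030250 = 140.2310 × 1.030712 = $144.54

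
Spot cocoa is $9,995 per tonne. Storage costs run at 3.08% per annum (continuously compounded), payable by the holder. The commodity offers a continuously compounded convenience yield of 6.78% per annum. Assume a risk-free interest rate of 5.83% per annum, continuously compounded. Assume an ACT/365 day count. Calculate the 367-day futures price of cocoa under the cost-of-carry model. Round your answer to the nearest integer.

Net carry = r + u − y = 0.0583 + 0.0308 − 0.0678 = 0.0213
F = S·e^((r+u−y)T) = 9995 · e^(0.0213 × 367/365) = 9995 · e^0.021417
= 9995 × 1.021648 = $10,211 per tonne

$10,211 per tonne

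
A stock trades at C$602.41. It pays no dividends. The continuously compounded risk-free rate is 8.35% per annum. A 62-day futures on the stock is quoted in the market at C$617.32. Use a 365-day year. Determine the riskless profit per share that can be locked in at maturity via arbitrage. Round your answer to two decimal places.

Fair futures: F* = S·e^(carry·T), with carry = r = 0.0835
F* = 602.41 · e^(0.0835 × 62/365) = 602.41 · e^0.014184 = 602.41 × 1.014285 = C$611.0154
Market C$617.32 > fair C$611.0154: forward overpriced → cash-and-carry (buy spot, short the forward).
At maturity, profit = |F_mkt − F*| = |617.32 − 611.0154| = C$6.30 per share

C$6.30 per share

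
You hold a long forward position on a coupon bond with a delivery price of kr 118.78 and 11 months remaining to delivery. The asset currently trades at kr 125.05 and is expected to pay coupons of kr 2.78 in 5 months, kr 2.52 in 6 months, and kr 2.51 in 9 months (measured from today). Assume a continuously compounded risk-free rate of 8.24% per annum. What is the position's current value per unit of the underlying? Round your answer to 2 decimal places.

PV(remaining coupons) I = 2.78·e^(−0.0824·5/12) + 2.52·e^(−0.0824·6/12) + 2.51·e^(−0.0824·9/12) = 7.4640
Current forward F = (S − I)·e^(rT) = (125.05 − 7.4640)·e^(0.0824·11/12) = 117.5860 × 1.078459 = 126.8117
Value (long) = (F − K)·e^(−rT) = (126.8117 − 118.78) × 0.927249 = 7.4474
Value = kr 7.45

kr 7.45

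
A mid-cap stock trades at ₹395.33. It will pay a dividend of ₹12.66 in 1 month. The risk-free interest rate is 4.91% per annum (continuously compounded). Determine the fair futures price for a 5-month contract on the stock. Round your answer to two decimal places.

PV(dividends) I = 12.66·e^(−0.0491·1/12)
I = 12.6083
F = (S − I)·e^(rT) = (395.33 − 12.6083) · e^(0.0491·5/12)
= 382.7217 · e^0.020458 = 382.7217 × 1.020669 = ₹390.63

₹390.63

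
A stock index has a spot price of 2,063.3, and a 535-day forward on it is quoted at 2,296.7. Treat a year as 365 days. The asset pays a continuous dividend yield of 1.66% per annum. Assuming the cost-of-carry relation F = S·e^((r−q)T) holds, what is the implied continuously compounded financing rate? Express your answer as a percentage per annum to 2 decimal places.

From F = S·e^((r−q)T): (r − q) = ln(F/S)/T
ln(2296.7/2063.3) = ln(1.113120) = 0.107167
(r − q) = 0.107167 / (535/365) = 0.073114
r = ln(F/S)/T + q = 0.073114 + 0.0166 = 0.089714
r = 8.97%

8.97%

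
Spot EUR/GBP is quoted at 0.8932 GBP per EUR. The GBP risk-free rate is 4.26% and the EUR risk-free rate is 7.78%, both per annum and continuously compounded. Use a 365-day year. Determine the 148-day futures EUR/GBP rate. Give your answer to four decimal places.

0.8805

F = S·e^((r_GBP − r_EUR)T) = 0.8932 · e^((0.0426 − 0.0778) × 148/365)
= 0.8932 · e^-0.014273 = 0.8932 × 0.985828
F = 0.8805 GBP per EUR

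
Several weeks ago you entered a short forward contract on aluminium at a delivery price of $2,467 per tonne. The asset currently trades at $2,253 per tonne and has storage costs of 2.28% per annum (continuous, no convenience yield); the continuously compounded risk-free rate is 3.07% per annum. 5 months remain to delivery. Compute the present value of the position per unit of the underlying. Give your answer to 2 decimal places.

$161.14 per tonne

Current fair forward for the remaining 5 months: F = S·e^((r + u)·T), (r + u) = 0.0307 + 0.0228 = 0.0535
F = 2253 · e^(0.0535 × 5/12) = 2253 × 1.02254198 = 2303.7871
Value of long forward = (F − K)·e^(−rT) = (2303.7871 − 2467) · e^(−0.0307·5/12)
= -163.2129 × 0.98728980 = -161.14
Short position value = −(long value) = $161.14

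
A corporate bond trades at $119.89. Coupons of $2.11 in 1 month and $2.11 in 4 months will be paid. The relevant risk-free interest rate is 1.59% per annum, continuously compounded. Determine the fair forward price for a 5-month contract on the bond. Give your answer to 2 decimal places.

$116.45

PV(coupons) I = 2.11·e^(−0.0159·1/12) + 2.11·e^(−0.0159·4/12)
I = 2.1072 + 2.0988 = 4.2060
F = (S − I)·e^(rT) = (119.89 − 4.2060) · e^(0.0159·5/12)
= 115.6840 · e^0.006625 = 115.6840 × 1.006647 = $116.45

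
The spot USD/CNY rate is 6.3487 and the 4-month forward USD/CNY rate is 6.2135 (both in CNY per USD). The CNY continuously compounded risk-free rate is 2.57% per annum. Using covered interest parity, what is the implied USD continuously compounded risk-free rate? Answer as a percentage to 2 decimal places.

9.03%

F = S·e^((r_CNY − r_USD)T) ⇒ r_USD = r_CNY − ln(F/S)/T
ln(6.2135/6.3487) = -0.021526; /(4/12) = -0.064578
r_USD = 0.0257 + 0.064578 = 0.090278
r_USD = 9.03%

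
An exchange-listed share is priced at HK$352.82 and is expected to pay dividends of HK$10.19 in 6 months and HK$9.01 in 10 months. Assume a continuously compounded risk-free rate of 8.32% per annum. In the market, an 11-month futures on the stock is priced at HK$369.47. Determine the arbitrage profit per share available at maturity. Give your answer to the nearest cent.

PV(dividends) I = 10.19·e^(−0.0832·6/12) + 9.01·e^(−0.0832·10/12) = 18.1813
Fair futures F* = (S − I)·e^(rT) = (352.82 − 18.1813)·e^0.076267 = 334.6387 × 1.079251 = 361.1592
Market HK$369.47 > fair 361.1592: forward overpriced → cash-and-carry (borrow at r, buy the stock and collect the dividends, short the forward).
Profit at T = |F_mkt − F*| = |369.47 − 361.1592| = HK$8.31 per share

HK$8.31 per share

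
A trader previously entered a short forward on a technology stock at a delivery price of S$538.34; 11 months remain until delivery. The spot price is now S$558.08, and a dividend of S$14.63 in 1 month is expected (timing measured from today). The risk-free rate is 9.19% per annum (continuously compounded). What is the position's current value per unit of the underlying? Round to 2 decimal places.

-S$48.71

PV(remaining dividends) I = 14.63·e^(−0.0919·1/12) = 14.5184
Current forward F = (S − I)·e^(rT) = (558.08 − 14.5184)·e^(0.0919·11/12) = 543.5616 × 1.087892 = 591.3363
Value (long) = (F − K)·e^(−rT) = (591.3363 − 538.34) × 0.919209 = 48.7147
Short position value = −(long value) = -S$48.71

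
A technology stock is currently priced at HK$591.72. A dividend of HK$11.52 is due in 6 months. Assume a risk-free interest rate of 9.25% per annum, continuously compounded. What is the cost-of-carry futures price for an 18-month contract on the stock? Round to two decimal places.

PV(dividends) I = 11.52·e^(−0.0925·6/12)
I = 10.9993
F = (S − I)·e^(rT) = (591.72 − 10.9993) · e^(0.0925·18/12)
= 580.7207 · e^0.138750 = 580.7207 × 1.148837 = HK$667.15

HK$667.15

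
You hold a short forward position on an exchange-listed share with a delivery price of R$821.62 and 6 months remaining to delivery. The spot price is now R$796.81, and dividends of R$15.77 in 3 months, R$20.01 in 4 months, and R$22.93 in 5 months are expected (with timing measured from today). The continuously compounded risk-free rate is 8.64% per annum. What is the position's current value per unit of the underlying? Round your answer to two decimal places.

PV(remaining dividends) I = 15.77·e^(−0.0864·3/12) + 20.01·e^(−0.0864·4/12) + 22.93·e^(−0.0864·5/12) = 56.9942
Current forward F = (S − I)·e^(rT) = (796.81 − 56.9942)·e^(0.0864·6/12) = 739.8158 × 1.044147 = 772.4764
Value (long) = (F − K)·e^(−rT) = (772.4764 − 821.62) × 0.957720 = -47.0658
Short position value = −(long value) = R$47.07

R$47.07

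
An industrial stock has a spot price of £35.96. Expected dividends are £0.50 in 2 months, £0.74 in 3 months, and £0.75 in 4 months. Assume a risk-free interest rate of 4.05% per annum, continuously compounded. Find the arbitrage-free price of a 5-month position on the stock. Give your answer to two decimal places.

£34.57

PV(dividends) I = 0.50·e^(−0.0405·2/12) + 0.74·e^(−0.0405·3/12) + 0.75·e^(−0.0405·4/12)
I = 0.4966 + 0.7325 + 0.7399 = 1.9690
F = (S − I)·e^(rT) = (35.96 − 1.9690) · e^(0.0405·5/12)
= 33.9910 · e^0.016875 = 33.9910 × 1.017018 = £34.57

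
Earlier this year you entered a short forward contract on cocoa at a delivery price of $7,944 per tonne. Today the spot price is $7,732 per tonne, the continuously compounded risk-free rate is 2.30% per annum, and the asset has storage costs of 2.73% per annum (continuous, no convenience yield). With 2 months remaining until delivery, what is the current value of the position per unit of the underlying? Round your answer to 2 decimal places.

$146.35 per tonne

Current fair forward for the remaining 2 months: F = S·e^((r + u)·T), (r + u) = 0.0230 + 0.0273 = 0.0503
F = 7732 · e^(0.0503 × 2/12) = 7732 × 1.00841857 = 7797.0924
Value of long forward = (F − K)·e^(−rT) = (7797.0924 − 7944) · e^(−0.0230·2/12)
= -146.9076 × 0.99617400 = -146.35
Short position value = −(long value) = $146.35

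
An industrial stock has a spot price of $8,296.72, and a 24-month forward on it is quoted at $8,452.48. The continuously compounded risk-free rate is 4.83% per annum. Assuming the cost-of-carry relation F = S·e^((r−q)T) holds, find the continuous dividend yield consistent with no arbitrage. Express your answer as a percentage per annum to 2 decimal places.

3.90%

From F = S·e^((r−q)T): (r − q) = ln(F/S)/T
ln(8452.48/8296.72) = ln(1.018774) = 0.018600
(r − q) = 0.018600 / (24/12) = 0.009300
q = r − ln(F/S)/T = 0.0483 − 0.009300 = 0.039000
q = 3.90%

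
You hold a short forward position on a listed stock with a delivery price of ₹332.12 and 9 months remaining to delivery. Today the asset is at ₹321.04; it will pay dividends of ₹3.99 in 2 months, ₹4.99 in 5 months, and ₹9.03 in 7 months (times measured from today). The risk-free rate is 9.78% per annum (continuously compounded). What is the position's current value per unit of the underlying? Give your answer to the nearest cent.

₹4.84

PV(remaining dividends) I = 3.99·e^(−0.0978·2/12) + 4.99·e^(−0.0978·5/12) + 9.03·e^(−0.0978·7/12) = 17.2455
Current forward F = (S − I)·e^(rT) = (321.04 − 17.2455)·e^(0.0978·9/12) = 303.7945 × 1.076107 = 326.9154
Value (long) = (F − K)·e^(−rT) = (326.9154 − 332.12) × 0.929276 = -4.8365
Short position value = −(long value) = ₹4.84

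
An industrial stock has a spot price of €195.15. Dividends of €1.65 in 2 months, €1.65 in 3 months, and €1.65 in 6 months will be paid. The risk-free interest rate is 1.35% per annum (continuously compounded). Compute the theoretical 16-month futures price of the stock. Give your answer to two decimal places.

PV(dividends) I = 1.65·e^(−0.0135·2/12) + 1.65·e^(−0.0135·3/12) + 1.65·e^(−0.0135·6/12)
I = 1.6463 + 1.6444 + 1.6389 = 4.9296
F = (S − I)·e^(rT) = (195.15 − 4.9296) · e^(0.0135·16/12)
= 190.2204 · e^0.018000 = 190.2204 × 1.018163 = €193.68

€193.68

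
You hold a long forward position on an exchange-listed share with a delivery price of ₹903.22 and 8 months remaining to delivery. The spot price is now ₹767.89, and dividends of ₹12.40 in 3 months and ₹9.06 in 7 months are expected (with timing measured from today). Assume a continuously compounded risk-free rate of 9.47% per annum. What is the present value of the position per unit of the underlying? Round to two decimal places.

PV(remaining dividends) I = 12.40·e^(−0.0947·3/12) + 9.06·e^(−0.0947·7/12) = 20.6830
Current forward F = (S − I)·e^(rT) = (767.89 − 20.6830)·e^(0.0947·8/12) = 747.2070 × 1.065169 = 795.9017
Value (long) = (F − K)·e^(−rT) = (795.9017 − 903.22) × 0.938818 = -100.7524
Value = -₹100.75

-₹100.75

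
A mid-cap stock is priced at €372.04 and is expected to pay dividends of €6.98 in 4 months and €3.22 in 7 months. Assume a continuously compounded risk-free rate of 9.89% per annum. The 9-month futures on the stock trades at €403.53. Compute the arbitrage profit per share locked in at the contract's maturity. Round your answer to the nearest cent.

€13.39 per share

PV(dividends) I = 6.98·e^(−0.0989·4/12) + 3.22·e^(−0.0989·7/12) = 9.7931
Fair futures F* = (S − I)·e^(rT) = (372.04 − 9.7931)·e^0.074175 = 362.2469 × 1.076995 = 390.1381
Market €403.53 > fair 390.1381: forward overpriced → cash-and-carry (borrow at r, buy the stock and collect the dividends, short the forward).
Profit at T = |F_mkt − F*| = |403.53 − 390.1381| = €13.39 per share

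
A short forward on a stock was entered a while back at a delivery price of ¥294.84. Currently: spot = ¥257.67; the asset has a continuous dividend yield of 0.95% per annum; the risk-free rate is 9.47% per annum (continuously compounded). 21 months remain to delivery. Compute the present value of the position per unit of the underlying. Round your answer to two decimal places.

Current fair forward for the remaining 21 months: F = S·e^((r − q)·T), (r − q) = 0.0947 − 0.0095 = 0.0852
F = 257.67 · e^(0.0852 × 21/12) = 257.67 × 1.160789 = 299.1005
Value of long forward = (F − K)·e^(−rT) = (299.1005 − 294.84) · e^(−0.0947·21/12)
= 4.2605 × 0.847279 = 3.61
Short position value = −(long value) = -¥3.61

-¥3.61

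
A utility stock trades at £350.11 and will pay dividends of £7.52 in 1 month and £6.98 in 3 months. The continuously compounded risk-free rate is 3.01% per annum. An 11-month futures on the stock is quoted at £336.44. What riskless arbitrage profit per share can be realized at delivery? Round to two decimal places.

£8.63 per share

PV(dividends) I = 7.52·e^(−0.0301·1/12) + 6.98·e^(−0.0301·3/12) = 14.4288
Fair futures F* = (S − I)·e^(rT) = (350.11 − 14.4288)·e^0.027592 = 335.6812 × 1.027976 = 345.0722
Market £336.44 < fair 345.0722: forward underpriced → reverse cash-and-carry (short the stock, invest proceeds at r, pay the dividends, go long the forward).
Profit at T = |F_mkt − F*| = |336.44 − 345.0722| = £8.63 per share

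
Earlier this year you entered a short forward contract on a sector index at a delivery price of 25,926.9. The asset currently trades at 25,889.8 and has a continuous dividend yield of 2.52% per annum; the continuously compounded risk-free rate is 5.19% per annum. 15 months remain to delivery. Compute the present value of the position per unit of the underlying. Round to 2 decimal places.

-788.69

Current fair forward for the remaining 15 months: F = S·e^((r − q)·T), (r − q) = 0.0519 − 0.0252 = 0.0267
F = 25889.8 · e^(0.0267 × 15/12) = 25889.8 × 1.03393819 = 26768.4530
Value of long forward = (F − K)·e^(−rT) = (26768.4530 − 25926.9) · e^(−0.0519·15/12)
= 841.5530 × 0.93718460 = 788.69
Short position value = −(long value) = -788.69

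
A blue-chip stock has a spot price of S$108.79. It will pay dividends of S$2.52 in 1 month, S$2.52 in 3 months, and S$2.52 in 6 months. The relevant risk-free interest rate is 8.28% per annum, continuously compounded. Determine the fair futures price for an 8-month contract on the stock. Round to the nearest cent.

S$107.16

PV(dividends) I = 2.52·e^(−0.0828·1/12) + 2.52·e^(−0.0828·3/12) + 2.52·e^(−0.0828·6/12)
I = 2.5027 + 2.4684 + 2.4178 = 7.3889
F = (S − I)·e^(rT) = (108.79 − 7.3889) · e^(0.0828·8/12)
= 101.4011 · e^0.055200 = 101.4011 × 1.056752 = S$107.16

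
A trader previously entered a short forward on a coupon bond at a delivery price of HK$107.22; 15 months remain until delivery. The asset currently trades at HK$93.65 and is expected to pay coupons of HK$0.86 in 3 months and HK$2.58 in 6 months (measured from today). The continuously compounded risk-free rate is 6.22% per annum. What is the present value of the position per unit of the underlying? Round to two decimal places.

HK$8.90

PV(remaining coupons) I = 0.86·e^(−0.0622·3/12) + 2.58·e^(−0.0622·6/12) = 3.3477
Current forward F = (S − I)·e^(rT) = (93.65 − 3.3477)·e^(0.0622·15/12) = 90.3023 × 1.080852 = 97.6034
Value (long) = (F − K)·e^(−rT) = (97.6034 − 107.22) × 0.925196 = -8.8972
Short position value = −(long value) = HK$8.90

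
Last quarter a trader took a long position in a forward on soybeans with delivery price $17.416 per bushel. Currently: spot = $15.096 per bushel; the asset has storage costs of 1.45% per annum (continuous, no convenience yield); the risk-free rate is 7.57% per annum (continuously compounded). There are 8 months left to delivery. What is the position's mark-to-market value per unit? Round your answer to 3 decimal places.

-$1.316 per bushel

Current fair forward for the remaining 8 months: F = S·e^((r + u)·T), (r + u) = 0.0757 + 0.0145 = 0.0902
F = 15.096 · e^(0.0902 × 8/12) = 15.096 × 1.061978 = 16.0316
Value of long forward = (F − K)·e^(−rT) = (16.0316 − 17.416) · e^(−0.0757·8/12)
= -1.3844 × 0.950786 = -1.316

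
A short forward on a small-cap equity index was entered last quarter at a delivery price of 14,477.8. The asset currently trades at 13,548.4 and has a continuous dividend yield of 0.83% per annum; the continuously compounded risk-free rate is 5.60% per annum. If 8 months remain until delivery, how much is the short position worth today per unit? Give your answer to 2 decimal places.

473.62

Current fair forward for the remaining 8 months: F = S·e^((r − q)·T), (r − q) = 0.0560 − 0.0083 = 0.0477
F = 13548.4 · e^(0.0477 × 8/12) = 13548.4 × 1.03231102 = 13986.1626
Value of long forward = (F − K)·e^(−rT) = (13986.1626 − 14477.8) · e^(−0.0560·8/12)
= -491.6374 × 0.96335496 = -473.62
Short position value = −(long value) = 473.62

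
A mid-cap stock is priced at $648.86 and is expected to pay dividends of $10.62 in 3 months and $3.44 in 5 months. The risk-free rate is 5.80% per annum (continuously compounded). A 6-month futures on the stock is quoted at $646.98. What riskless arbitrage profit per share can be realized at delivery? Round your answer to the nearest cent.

$6.74 per share

PV(dividends) I = 10.62·e^(−0.0580·3/12) + 3.44·e^(−0.0580·5/12) = 13.8250
Fair futures F* = (S − I)·e^(rT) = (648.86 − 13.8250)·e^0.029000 = 635.0350 × 1.029425 = 653.7209
Market $646.98 < fair 653.7209: forward underpriced → reverse cash-and-carry (short the stock, invest proceeds at r, pay the dividends, go long the forward).
Profit at T = |F_mkt − F*| = |646.98 − 653.7209| = $6.74 per share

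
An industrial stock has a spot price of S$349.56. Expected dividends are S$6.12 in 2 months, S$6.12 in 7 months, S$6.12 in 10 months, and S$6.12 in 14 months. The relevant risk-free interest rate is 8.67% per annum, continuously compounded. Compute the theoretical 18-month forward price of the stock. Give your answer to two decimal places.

S$371.83

PV(dividends) I = 6.12·e^(−0.0867·2/12) + 6.12·e^(−0.0867·7/12) + 6.12·e^(−0.0867·10/12) + 6.12·e^(−0.0867·14/12)
I = 6.0322 + 5.8182 + 5.6934 + 5.5312 = 23.0750
F = (S − I)·e^(rT) = (349.56 − 23.0750) · e^(0.0867·18/12)
= 326.4850 · e^0.130050 = 326.4850 × 1.138885 = S$371.83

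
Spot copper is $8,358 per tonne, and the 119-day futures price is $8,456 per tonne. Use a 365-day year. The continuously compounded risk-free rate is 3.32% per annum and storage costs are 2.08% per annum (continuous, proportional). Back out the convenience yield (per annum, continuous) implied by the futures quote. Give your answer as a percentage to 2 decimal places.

1.82%

F = S·e^((r+u−y)T) ⇒ (r+u−y) = ln(F/S)/T
ln(8456/8358) = 0.011657; /T ⇒ 0.035755
y = r + u − ln(F/S)/T = 0.0332 + 0.0208 − 0.035755 = 0.018245
y = 1.82%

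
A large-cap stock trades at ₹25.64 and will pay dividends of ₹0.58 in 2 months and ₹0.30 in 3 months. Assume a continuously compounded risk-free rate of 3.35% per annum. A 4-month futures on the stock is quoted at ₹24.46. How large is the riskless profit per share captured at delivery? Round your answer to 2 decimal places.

PV(dividends) I = 0.58·e^(−0.0335·2/12) + 0.30·e^(−0.0335·3/12) = 0.8743
Fair futures F* = (S − I)·e^(rT) = (25.64 − 0.8743)·e^0.011167 = 24.7657 × 1.011230 = 25.0438
Market ₹24.46 < fair 25.0438: forward underpriced → reverse cash-and-carry (short the stock, invest proceeds at r, pay the dividends, go long the forward).
Profit at T = |F_mkt − F*| = |24.46 − 25.0438| = ₹0.58 per share

₹0.58 per share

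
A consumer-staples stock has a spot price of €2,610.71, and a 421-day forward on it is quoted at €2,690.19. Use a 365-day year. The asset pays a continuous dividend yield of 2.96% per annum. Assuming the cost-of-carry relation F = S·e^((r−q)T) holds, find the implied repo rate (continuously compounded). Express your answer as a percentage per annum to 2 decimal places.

From F = S·e^((r−q)T): (r − q) = ln(F/S)/T
ln(2690.19/2610.71) = ln(1.030444) = 0.029990
(r − q) = 0.029990 / (421/365) = 0.026001
r = ln(F/S)/T + q = 0.026001 + 0.0296 = 0.055601
r = 5.56%

5.56%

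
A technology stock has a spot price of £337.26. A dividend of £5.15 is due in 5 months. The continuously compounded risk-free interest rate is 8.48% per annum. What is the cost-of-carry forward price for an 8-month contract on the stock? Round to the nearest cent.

PV(dividends) I = 5.15·e^(−0.0848·5/12)
I = 4.9712
F = (S − I)·e^(rT) = (337.26 − 4.9712) · e^(0.0848·8/12)
= 332.2888 · e^0.056533 = 332.2888 × 1.058162 = £351.62

£351.62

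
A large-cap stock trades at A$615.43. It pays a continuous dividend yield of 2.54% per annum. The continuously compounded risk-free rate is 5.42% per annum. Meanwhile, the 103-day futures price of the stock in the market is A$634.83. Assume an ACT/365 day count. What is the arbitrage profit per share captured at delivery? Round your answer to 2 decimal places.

A$14.38 per share

Fair futures: F* = S·e^(carry·T), with carry = (r − q) = 0.0542 − 0.0254 = 0.0288
F* = 615.43 · e^(0.0288 × 103/365) = 615.43 · e^0.008127 = 615.43 × 1.008160 = A$620.4519
Market A$634.83 > fair A$620.4519: forward overpriced → cash-and-carry (buy spot, short the forward).
At maturity, profit = |F_mkt − F*| = |634.83 − 620.4519| = A$14.38 per share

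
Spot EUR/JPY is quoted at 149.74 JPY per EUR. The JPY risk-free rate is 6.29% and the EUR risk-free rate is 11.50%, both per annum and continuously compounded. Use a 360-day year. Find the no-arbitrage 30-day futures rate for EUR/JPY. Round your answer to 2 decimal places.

F = S·e^((r_JPY − r_EUR)T) = 149.74 · e^((0.0629 − 0.1150) × 30/360)
= 149.74 · e^-0.004342 = 149.74 × 0.995667
F = 149.09 JPY per EUR

149.09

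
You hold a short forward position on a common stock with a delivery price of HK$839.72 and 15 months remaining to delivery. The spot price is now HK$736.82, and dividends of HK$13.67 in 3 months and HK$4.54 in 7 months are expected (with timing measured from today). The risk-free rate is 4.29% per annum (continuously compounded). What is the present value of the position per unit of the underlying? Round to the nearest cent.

HK$77.01

PV(remaining dividends) I = 13.67·e^(−0.0429·3/12) + 4.54·e^(−0.0429·7/12) = 17.9520
Current forward F = (S − I)·e^(rT) = (736.82 − 17.9520)·e^(0.0429·15/12) = 718.8680 × 1.055089 = 758.4697
Value (long) = (F − K)·e^(−rT) = (758.4697 − 839.72) × 0.947787 = -77.0080
Short position value = −(long value) = HK$77.01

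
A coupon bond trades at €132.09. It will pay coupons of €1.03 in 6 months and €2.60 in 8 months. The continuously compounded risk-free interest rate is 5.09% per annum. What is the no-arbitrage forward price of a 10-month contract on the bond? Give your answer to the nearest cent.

PV(coupons) I = 1.03·e^(−0.0509·6/12) + 2.60·e^(−0.0509·8/12)
I = 1.0041 + 2.5133 = 3.5174
F = (S − I)·e^(rT) = (132.09 − 3.5174) · e^(0.0509·10/12)
= 128.5726 · e^0.042417 = 128.5726 × 1.043329 = €134.14

€134.14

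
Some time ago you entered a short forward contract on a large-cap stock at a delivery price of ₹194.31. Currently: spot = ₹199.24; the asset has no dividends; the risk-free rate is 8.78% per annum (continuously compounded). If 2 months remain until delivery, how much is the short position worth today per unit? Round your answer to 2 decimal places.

Current fair forward for the remaining 2 months: F = S·e^(r·T), r = 0.0878
F = 199.24 · e^(0.0878 × 2/12) = 199.24 × 1.014741 = 202.1770
Value of long forward = (F − K)·e^(−rT) = (202.1770 − 194.31) · e^(−0.0878·2/12)
= 7.8670 × 0.985473 = 7.75
Short position value = −(long value) = -₹7.75

-₹7.75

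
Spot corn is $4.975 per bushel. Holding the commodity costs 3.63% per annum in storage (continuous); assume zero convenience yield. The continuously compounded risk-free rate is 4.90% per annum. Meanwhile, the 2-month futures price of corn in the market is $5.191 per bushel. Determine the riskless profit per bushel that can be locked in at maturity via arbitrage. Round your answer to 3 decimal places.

$0.145 per bushel

Fair futures: F* = S·e^(carry·T), with carry = (r + u) = 0.0490 + 0.0363 = 0.0853
F* = 4.975 · e^(0.0853 × 2/12) = 4.975 · e^0.014217 = 4.975 × 1.014319 = $5.0462
Market $5.191 > fair $5.0462: forward overpriced → cash-and-carry (buy spot, short the forward).
At maturity, profit = |F_mkt − F*| = |5.191 − 5.0462| = $0.145 per bushel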